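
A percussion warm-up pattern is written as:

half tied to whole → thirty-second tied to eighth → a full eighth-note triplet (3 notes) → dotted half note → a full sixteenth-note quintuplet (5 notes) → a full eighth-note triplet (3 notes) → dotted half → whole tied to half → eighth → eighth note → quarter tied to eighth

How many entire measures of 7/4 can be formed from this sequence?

3

One bar of 7/4 = 56 thirty-second notes.
In thirty-second notes: half tied to whole (half + whole) = 48; thirty-second tied to eighth (thirty-second + eighth) = 5; a full eighth-note triplet (3 notes) (three triplet eighths span one quarter) = 8; dotted half note = 24; a full sixteenth-note quintuplet (5 notes) (five quintuplet sixteenths span one quarter) = 8; a full eighth-note triplet (3 notes) (three triplet eighths span one quarter) = 8; dotted half = 24; whole tied to half (whole + half) = 48; eighth = 4; eighth note = 4; quarter tied to eighth (quarter + eighth) = 12.
Total: 48 + 5 + 8 + 24 + 8 + 8 + 24 + 48 + 4 + 4 + 12 = 193.
193 ÷ 56 = 3 complete bars with 25 left over.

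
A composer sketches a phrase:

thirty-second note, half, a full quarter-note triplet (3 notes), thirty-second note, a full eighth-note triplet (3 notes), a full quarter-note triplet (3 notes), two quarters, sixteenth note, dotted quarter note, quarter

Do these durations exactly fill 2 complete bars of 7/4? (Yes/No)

No

One bar of 7/4 = 56 thirty-second notes, so 2 bars = 112.
In thirty-second notes: thirty-second note = 1; half = 16; a full quarter-note triplet (3 notes) (three triplet quarters span one half) = 16; thirty-second note = 1; a full eighth-note triplet (3 notes) (three triplet eighths span one quarter) = 8; a full quarter-note triplet (3 notes) (three triplet quarters span one half) = 16; quarter = 8; quarter = 8; sixteenth note = 2; dotted quarter note = 12; quarter = 8.
Total: 1 + 16 + 16 + 1 + 8 + 16 + 8 + 8 + 2 + 12 + 8 = 96.
96 falls short of 112, so the answer is No.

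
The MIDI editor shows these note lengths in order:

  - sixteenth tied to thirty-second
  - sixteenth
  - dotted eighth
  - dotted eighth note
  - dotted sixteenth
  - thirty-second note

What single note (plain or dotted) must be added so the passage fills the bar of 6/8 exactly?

dotted sixteenth note

The bar of 6/8 = 24 thirty-second notes.
Each duration in thirty-second notes: sixteenth tied to thirty-second (sixteenth + thirty-second) = 3; sixteenth = 2; dotted eighth = 6; dotted eighth note = 6; dotted sixteenth = 3; thirty-second note = 1.
Adding: 3 + 2 + 6 + 6 + 3 + 1 = 21.
Remaining: 24 − 21 = 3 thirty-second notes, which is a dotted sixteenth note.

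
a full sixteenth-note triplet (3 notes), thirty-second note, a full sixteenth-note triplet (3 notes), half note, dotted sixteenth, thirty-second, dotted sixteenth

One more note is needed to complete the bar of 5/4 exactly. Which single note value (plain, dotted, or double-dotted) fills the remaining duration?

The bar of 5/4 = 40 thirty-second notes.
Each duration in thirty-second notes: a full sixteenth-note triplet (3 notes) (three triplet sixteenths span one eighth) = 4; thirty-second note = 1; a full sixteenth-note triplet (3 notes) (three triplet sixteenths span one eighth) = 4; half note = 16; dotted sixteenth = 3; thirty-second = 1; dotted sixteenth = 3.
Adding: 4 + 1 + 4 + 16 + 3 + 1 + 3 = 32.
Remaining: 40 − 32 = 8 thirty-second notes, which is a quarter note.

quarter note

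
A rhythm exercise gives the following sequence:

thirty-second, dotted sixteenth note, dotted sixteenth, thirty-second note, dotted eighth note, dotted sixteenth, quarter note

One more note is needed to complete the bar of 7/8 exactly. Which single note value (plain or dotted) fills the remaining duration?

dotted sixteenth note

The bar of 7/8 = 28 thirty-second notes.
Each duration in thirty-second notes: thirty-second = 1; dotted sixteenth note = 3; dotted sixteenth = 3; thirty-second note = 1; dotted eighth note = 6; dotted sixteenth = 3; quarter note = 8.
Sum: 1 + 3 + 3 + 1 + 6 + 3 + 8 = 25.
Remaining: 28 − 25 = 3 thirty-second notes, which is a dotted sixteenth note.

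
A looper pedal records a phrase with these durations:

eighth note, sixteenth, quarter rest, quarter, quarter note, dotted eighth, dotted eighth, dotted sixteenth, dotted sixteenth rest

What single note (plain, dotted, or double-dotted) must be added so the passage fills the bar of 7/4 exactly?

The bar of 7/4 = 56 thirty-second notes.
Convert each value to thirty-second notes: eighth note = 4; sixteenth = 2; quarter rest = 8; quarter = 8; quarter note = 8; dotted eighth = 6; dotted eighth = 6; dotted sixteenth = 3; dotted sixteenth rest = 3.
Altogether 4 + 2 + 8 + 8 + 8 + 6 + 6 + 3 + 3 = 48.
Remaining: 56 − 48 = 8 thirty-second notes, which is a quarter note.

quarter note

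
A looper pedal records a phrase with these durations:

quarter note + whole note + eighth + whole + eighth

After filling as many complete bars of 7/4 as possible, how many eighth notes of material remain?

6

One bar of 7/4 = 14 eighth notes.
Express everything in eighth notes: quarter note = 2; whole note = 8; eighth = 1; whole = 8; eighth = 1.
Altogether 2 + 8 + 1 + 8 + 1 = 20.
20 ÷ 14 = 1 complete bar with 6 eighth notes remaining.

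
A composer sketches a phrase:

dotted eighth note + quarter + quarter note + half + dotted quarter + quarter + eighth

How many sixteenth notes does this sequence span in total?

Working in sixteenth notes: dotted eighth note = 3; quarter = 4; quarter note = 4; half = 8; dotted quarter = 6; quarter = 4; eighth = 2.
Adding: 3 + 4 + 4 + 8 + 6 + 4 + 2 = 31 sixteenth notes.

31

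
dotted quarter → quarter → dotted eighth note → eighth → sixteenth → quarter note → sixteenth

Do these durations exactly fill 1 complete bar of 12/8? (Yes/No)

One bar of 12/8 = 24 sixteenth notes.
Working in sixteenth notes: dotted quarter = 6; quarter = 4; dotted eighth note = 3; eighth = 2; sixteenth = 1; quarter note = 4; sixteenth = 1.
Altogether 6 + 4 + 3 + 2 + 1 + 4 + 1 = 21.
21 falls short of 24, so the answer is No.

No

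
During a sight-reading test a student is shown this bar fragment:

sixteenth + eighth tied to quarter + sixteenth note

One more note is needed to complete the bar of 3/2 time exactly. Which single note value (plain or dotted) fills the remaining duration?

The bar of 3/2 = 24 sixteenth notes.
Convert each value to sixteenth notes: sixteenth = 1; eighth tied to quarter (eighth + quarter) = 6; sixteenth note = 1.
Adding: 1 + 6 + 1 = 8.
Remaining: 24 − 8 = 16 sixteenth notes, which is a whole note.

whole note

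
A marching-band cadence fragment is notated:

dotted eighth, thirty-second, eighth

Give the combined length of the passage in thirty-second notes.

11

Working in thirty-second notes: dotted eighth = 6; thirty-second = 1; eighth = 4.
Adding: 6 + 1 + 4 = 11 thirty-second notes.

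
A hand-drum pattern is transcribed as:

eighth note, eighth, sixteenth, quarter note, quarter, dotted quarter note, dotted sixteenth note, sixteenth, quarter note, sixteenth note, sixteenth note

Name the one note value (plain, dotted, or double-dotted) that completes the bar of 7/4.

thirty-second note

The bar of 7/4 = 56 thirty-second notes.
Convert each value to thirty-second notes: eighth note = 4; eighth = 4; sixteenth = 2; quarter note = 8; quarter = 8; dotted quarter note = 12; dotted sixteenth note = 3; sixteenth = 2; quarter note = 8; sixteenth note = 2; sixteenth note = 2.
Total: 4 + 4 + 2 + 8 + 8 + 12 + 3 + 2 + 8 + 2 + 2 = 55.
Remaining: 56 − 55 = 1 thirty-second note, which is a thirty-second note.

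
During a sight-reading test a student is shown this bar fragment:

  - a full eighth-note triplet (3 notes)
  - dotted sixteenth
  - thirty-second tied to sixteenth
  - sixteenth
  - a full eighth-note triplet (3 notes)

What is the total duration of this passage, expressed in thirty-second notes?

24

In thirty-second notes: a full eighth-note triplet (3 notes) (three triplet eighths span one quarter) = 8; dotted sixteenth = 3; thirty-second tied to sixteenth (thirty-second + sixteenth) = 3; sixteenth = 2; a full eighth-note triplet (3 notes) (three triplet eighths span one quarter) = 8.
Total: 8 + 3 + 3 + 2 + 8 = 24 thirty-second notes.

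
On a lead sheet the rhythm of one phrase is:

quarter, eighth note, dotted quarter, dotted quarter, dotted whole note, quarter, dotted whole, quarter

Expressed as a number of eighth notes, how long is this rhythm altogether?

37

Express everything in eighth notes: quarter = 2; eighth note = 1; dotted quarter = 3; dotted quarter = 3; dotted whole note = 12; quarter = 2; dotted whole = 12; quarter = 2.
Altogether 2 + 1 + 3 + 3 + 12 + 2 + 12 + 2 = 37 eighth notes.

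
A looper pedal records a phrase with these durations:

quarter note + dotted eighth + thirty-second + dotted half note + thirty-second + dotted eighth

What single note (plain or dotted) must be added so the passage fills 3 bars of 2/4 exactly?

sixteenth note

3 bars of 2/4 = 48 thirty-second notes.
Express everything in thirty-second notes: quarter note = 8; dotted eighth = 6; thirty-second = 1; dotted half note = 24; thirty-second = 1; dotted eighth = 6.
Adding: 8 + 6 + 1 + 24 + 1 + 6 = 46.
Remaining: 48 − 46 = 2 thirty-second notes, which is a sixteenth note.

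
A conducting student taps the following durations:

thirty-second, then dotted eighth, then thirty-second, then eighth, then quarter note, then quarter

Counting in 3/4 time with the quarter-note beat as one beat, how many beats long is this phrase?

3.5

One quarter-note beat = 8 thirty-second notes.
Convert each value to thirty-second notes: thirty-second = 1; dotted eighth = 6; thirty-second = 1; eighth = 4; quarter note = 8; quarter = 8.
Total: 1 + 6 + 1 + 4 + 8 + 8 = 28.
28 ÷ 8 = 3.5 beats.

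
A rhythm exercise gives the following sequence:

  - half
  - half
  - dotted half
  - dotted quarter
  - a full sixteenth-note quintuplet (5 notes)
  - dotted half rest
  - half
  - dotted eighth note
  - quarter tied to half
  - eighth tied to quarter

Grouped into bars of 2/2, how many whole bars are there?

One bar of 2/2 = 16 sixteenth notes.
In sixteenth notes: half = 8; half = 8; dotted half = 12; dotted quarter = 6; a full sixteenth-note quintuplet (5 notes) (five quintuplet sixteenths span one quarter) = 4; dotted half rest = 12; half = 8; dotted eighth note = 3; quarter tied to half (quarter + half) = 12; eighth tied to quarter (eighth + quarter) = 6.
Sum: 8 + 8 + 12 + 6 + 4 + 12 + 8 + 3 + 12 + 6 = 79.
79 ÷ 16 = 4 complete bars with 15 left over.

4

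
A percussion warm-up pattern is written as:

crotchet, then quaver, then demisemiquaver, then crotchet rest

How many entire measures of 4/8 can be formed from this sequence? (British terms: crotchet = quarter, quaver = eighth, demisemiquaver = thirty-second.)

1

One bar of 4/8 = 16 thirty-second notes.
Each duration in thirty-second notes: crotchet = 8; quaver = 4; demisemiquaver = 1; crotchet rest = 8.
Altogether 8 + 4 + 1 + 8 = 21.
21 ÷ 16 = 1 complete bar with 5 left over.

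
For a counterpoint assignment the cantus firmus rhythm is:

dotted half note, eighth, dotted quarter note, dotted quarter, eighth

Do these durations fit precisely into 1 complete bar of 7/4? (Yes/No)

Yes

One bar of 7/4 = 14 eighth notes.
Working in eighth notes: dotted half note = 6; eighth = 1; dotted quarter note = 3; dotted quarter = 3; eighth = 1.
Adding: 6 + 1 + 3 + 3 + 1 = 14.
14 equals 14, so the answer is Yes.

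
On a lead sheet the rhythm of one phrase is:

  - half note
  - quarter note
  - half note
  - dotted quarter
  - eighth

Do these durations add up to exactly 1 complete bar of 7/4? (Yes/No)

One bar of 7/4 = 14 eighth notes.
In eighth notes: half note = 4; quarter note = 2; half note = 4; dotted quarter = 3; eighth = 1.
Altogether 4 + 2 + 4 + 3 + 1 = 14.
14 equals 14, so the answer is Yes.

Yes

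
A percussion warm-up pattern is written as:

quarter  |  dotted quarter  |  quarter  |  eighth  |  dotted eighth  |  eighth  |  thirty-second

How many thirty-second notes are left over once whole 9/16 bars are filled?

7

One bar of 9/16 = 18 thirty-second notes.
Express everything in thirty-second notes: quarter = 8; dotted quarter = 12; quarter = 8; eighth = 4; dotted eighth = 6; eighth = 4; thirty-second = 1.
Adding: 8 + 12 + 8 + 4 + 6 + 4 + 1 = 43.
43 ÷ 18 = 2 complete bars with 7 thirty-second notes remaining.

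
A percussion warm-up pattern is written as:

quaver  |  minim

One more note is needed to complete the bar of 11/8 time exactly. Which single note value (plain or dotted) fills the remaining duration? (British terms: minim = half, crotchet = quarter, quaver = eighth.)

The bar of 11/8 = 11 eighth notes.
Working in eighth notes: quaver = 1; minim = 4.
Sum: 1 + 4 = 5.
Remaining: 11 − 5 = 6 eighth notes, which is a dotted half note.

dotted half note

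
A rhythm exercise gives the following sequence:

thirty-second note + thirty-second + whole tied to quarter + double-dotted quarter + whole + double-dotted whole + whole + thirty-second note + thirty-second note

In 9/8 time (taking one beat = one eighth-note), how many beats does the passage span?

One eighth-note beat = 4 thirty-second notes.
Working in thirty-second notes: thirty-second note = 1; thirty-second = 1; whole tied to quarter (whole + quarter) = 40; double-dotted quarter = 14; whole = 32; double-dotted whole = 56; whole = 32; thirty-second note = 1; thirty-second note = 1.
Altogether 1 + 1 + 40 + 14 + 32 + 56 + 32 + 1 + 1 = 178.
178 ÷ 4 = 44.5 beats.

44.5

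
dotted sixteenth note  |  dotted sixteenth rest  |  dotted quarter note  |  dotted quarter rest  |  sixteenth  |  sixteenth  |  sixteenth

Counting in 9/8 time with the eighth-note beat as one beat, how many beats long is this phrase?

9

One eighth-note beat = 4 thirty-second notes.
In thirty-second notes: dotted sixteenth note = 3; dotted sixteenth rest = 3; dotted quarter note = 12; dotted quarter rest = 12; sixteenth = 2; sixteenth = 2; sixteenth = 2.
Adding: 3 + 3 + 12 + 12 + 2 + 2 + 2 = 36.
36 ÷ 4 = 9 beats.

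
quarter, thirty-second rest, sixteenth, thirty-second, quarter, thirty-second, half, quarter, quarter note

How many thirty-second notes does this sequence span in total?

Express everything in thirty-second notes: quarter = 8; thirty-second rest = 1; sixteenth = 2; thirty-second = 1; quarter = 8; thirty-second = 1; half = 16; quarter = 8; quarter note = 8.
Adding: 8 + 1 + 2 + 1 + 8 + 1 + 16 + 8 + 8 = 53 thirty-second notes.

53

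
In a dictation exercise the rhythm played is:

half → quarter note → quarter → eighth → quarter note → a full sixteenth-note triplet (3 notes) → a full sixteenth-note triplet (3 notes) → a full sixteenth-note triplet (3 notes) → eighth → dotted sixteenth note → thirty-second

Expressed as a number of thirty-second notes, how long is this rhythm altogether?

Each duration in thirty-second notes: half = 16; quarter note = 8; quarter = 8; eighth = 4; quarter note = 8; a full sixteenth-note triplet (3 notes) (three triplet sixteenths span one eighth) = 4; a full sixteenth-note triplet (3 notes) (three triplet sixteenths span one eighth) = 4; a full sixteenth-note triplet (3 notes) (three triplet sixteenths span one eighth) = 4; eighth = 4; dotted sixteenth note = 3; thirty-second = 1.
Adding: 16 + 8 + 8 + 4 + 8 + 4 + 4 + 4 + 4 + 3 + 1 = 64 thirty-second notes.

64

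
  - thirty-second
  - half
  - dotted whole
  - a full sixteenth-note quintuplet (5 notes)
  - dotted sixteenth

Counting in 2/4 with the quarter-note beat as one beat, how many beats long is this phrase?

9.5

One quarter-note beat = 8 thirty-second notes.
Convert each value to thirty-second notes: thirty-second = 1; half = 16; dotted whole = 48; a full sixteenth-note quintuplet (5 notes) (five quintuplet sixteenths span one quarter) = 8; dotted sixteenth = 3.
Altogether 1 + 16 + 48 + 8 + 3 = 76.
76 ÷ 8 = 9.5 beats.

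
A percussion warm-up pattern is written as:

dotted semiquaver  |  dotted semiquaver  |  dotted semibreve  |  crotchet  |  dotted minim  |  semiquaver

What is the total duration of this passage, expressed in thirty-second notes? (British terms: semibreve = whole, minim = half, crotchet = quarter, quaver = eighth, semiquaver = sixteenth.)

88

Express everything in thirty-second notes: dotted semiquaver = 3; dotted semiquaver = 3; dotted semibreve = 48; crotchet = 8; dotted minim = 24; semiquaver = 2.
Sum: 3 + 3 + 48 + 8 + 24 + 2 = 88 thirty-second notes.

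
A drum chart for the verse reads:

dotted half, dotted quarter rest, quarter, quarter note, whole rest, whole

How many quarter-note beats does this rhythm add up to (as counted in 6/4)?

One quarter-note beat = 2 eighth notes.
Each duration in eighth notes: dotted half = 6; dotted quarter rest = 3; quarter = 2; quarter note = 2; whole rest = 8; whole = 8.
Adding: 6 + 3 + 2 + 2 + 8 + 8 = 29.
29 ÷ 2 = 14.5 beats.

14.5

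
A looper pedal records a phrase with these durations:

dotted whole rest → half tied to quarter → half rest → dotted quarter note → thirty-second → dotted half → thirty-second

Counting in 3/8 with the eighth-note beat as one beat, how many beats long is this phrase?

One eighth-note beat = 4 thirty-second notes.
Express everything in thirty-second notes: dotted whole rest = 48; half tied to quarter (half + quarter) = 24; half rest = 16; dotted quarter note = 12; thirty-second = 1; dotted half = 24; thirty-second = 1.
Total: 48 + 24 + 16 + 12 + 1 + 24 + 1 = 126.
126 ÷ 4 = 31.5 beats.

31.5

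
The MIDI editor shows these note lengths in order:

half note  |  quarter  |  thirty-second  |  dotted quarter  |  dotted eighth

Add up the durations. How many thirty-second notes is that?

43

Working in thirty-second notes: half note = 16; quarter = 8; thirty-second = 1; dotted quarter = 12; dotted eighth = 6.
Sum: 16 + 8 + 1 + 12 + 6 = 43 thirty-second notes.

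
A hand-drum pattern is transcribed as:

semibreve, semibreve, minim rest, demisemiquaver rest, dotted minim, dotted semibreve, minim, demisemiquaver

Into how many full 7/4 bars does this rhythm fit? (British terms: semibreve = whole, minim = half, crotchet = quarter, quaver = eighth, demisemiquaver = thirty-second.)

3

One bar of 7/4 = 56 thirty-second notes.
Convert each value to thirty-second notes: semibreve = 32; semibreve = 32; minim rest = 16; demisemiquaver rest = 1; dotted minim = 24; dotted semibreve = 48; minim = 16; demisemiquaver = 1.
Adding: 32 + 32 + 16 + 1 + 24 + 48 + 16 + 1 = 170.
170 ÷ 56 = 3 complete bars with 2 left over.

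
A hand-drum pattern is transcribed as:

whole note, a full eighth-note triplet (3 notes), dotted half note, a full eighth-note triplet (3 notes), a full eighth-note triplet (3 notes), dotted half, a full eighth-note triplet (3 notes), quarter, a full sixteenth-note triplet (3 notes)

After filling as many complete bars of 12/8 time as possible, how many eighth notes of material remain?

7

One bar of 12/8 = 12 eighth notes.
Convert each value to eighth notes: whole note = 8; a full eighth-note triplet (3 notes) (three triplet eighths span one quarter) = 2; dotted half note = 6; a full eighth-note triplet (3 notes) (three triplet eighths span one quarter) = 2; a full eighth-note triplet (3 notes) (three triplet eighths span one quarter) = 2; dotted half = 6; a full eighth-note triplet (3 notes) (three triplet eighths span one quarter) = 2; quarter = 2; a full sixteenth-note triplet (3 notes) (three triplet sixteenths span one eighth) = 1.
Total: 8 + 2 + 6 + 2 + 2 + 6 + 2 + 2 + 1 = 31.
31 ÷ 12 = 2 complete bars with 7 eighth notes remaining.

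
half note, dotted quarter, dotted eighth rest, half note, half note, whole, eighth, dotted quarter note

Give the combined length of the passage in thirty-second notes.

Express everything in thirty-second notes: half note = 16; dotted quarter = 12; dotted eighth rest = 6; half note = 16; half note = 16; whole = 32; eighth = 4; dotted quarter note = 12.
Total: 16 + 12 + 6 + 16 + 16 + 32 + 4 + 12 = 114 thirty-second notes.

114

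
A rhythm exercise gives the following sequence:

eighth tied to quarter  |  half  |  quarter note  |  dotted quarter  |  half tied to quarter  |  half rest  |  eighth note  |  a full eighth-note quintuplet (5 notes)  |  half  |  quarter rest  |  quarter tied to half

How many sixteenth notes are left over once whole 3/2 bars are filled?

One bar of 3/2 = 12 eighth notes.
Working in eighth notes: eighth tied to quarter (eighth + quarter) = 3; half = 4; quarter note = 2; dotted quarter = 3; half tied to quarter (half + quarter) = 6; half rest = 4; eighth note = 1; a full eighth-note quintuplet (5 notes) (five quintuplet eighths span one half) = 4; half = 4; quarter rest = 2; quarter tied to half (quarter + half) = 6.
Adding: 3 + 4 + 2 + 3 + 6 + 4 + 1 + 4 + 4 + 2 + 6 = 39.
39 ÷ 12 = 3 complete bars with 3 eighth notes remaining = 6 sixteenth notes.

6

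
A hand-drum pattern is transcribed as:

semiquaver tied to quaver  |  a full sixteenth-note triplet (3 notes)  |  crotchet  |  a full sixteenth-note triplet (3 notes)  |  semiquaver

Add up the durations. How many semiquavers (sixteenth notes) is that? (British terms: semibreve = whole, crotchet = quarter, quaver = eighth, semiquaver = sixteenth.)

12

Convert each value to sixteenth notes: semiquaver tied to quaver (semiquaver + quaver) = 3; a full sixteenth-note triplet (3 notes) (three triplet sixteenths span one eighth) = 2; crotchet = 4; a full sixteenth-note triplet (3 notes) (three triplet sixteenths span one eighth) = 2; semiquaver = 1.
Total: 3 + 2 + 4 + 2 + 1 = 12 sixteenth notes.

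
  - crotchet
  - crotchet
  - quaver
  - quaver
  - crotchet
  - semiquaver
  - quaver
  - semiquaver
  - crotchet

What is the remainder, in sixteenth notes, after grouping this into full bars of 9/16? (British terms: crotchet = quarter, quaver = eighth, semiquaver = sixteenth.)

One bar of 9/16 = 9 sixteenth notes.
In sixteenth notes: crotchet = 4; crotchet = 4; quaver = 2; quaver = 2; crotchet = 4; semiquaver = 1; quaver = 2; semiquaver = 1; crotchet = 4.
Sum: 4 + 4 + 2 + 2 + 4 + 1 + 2 + 1 + 4 = 24.
24 ÷ 9 = 2 complete bars with 6 sixteenth notes remaining.

6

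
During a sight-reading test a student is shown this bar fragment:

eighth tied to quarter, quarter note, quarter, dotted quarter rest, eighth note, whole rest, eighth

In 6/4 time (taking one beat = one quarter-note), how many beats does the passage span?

10

One quarter-note beat = 2 eighth notes.
In eighth notes: eighth tied to quarter (eighth + quarter) = 3; quarter note = 2; quarter = 2; dotted quarter rest = 3; eighth note = 1; whole rest = 8; eighth = 1.
Altogether 3 + 2 + 2 + 3 + 1 + 8 + 1 = 20.
20 ÷ 2 = 10 beats.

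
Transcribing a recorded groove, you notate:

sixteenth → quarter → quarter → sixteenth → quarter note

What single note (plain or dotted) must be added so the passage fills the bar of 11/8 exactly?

The bar of 11/8 = 22 sixteenth notes.
Convert each value to sixteenth notes: sixteenth = 1; quarter = 4; quarter = 4; sixteenth = 1; quarter note = 4.
Adding: 1 + 4 + 4 + 1 + 4 = 14.
Remaining: 22 − 14 = 8 sixteenth notes, which is a half note.

half note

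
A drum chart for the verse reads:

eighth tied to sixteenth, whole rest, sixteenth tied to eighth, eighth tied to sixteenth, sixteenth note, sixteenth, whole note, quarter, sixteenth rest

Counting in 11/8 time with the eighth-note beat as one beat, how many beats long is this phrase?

24

One eighth-note beat = 2 sixteenth notes.
In sixteenth notes: eighth tied to sixteenth (eighth + sixteenth) = 3; whole rest = 16; sixteenth tied to eighth (sixteenth + eighth) = 3; eighth tied to sixteenth (eighth + sixteenth) = 3; sixteenth note = 1; sixteenth = 1; whole note = 16; quarter = 4; sixteenth rest = 1.
Adding: 3 + 16 + 3 + 3 + 1 + 1 + 16 + 4 + 1 = 48.
48 ÷ 2 = 24 beats.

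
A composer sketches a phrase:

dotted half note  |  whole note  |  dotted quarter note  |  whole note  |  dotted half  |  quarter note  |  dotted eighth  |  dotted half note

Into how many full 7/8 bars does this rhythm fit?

5

One bar of 7/8 = 14 sixteenth notes.
Each duration in sixteenth notes: dotted half note = 12; whole note = 16; dotted quarter note = 6; whole note = 16; dotted half = 12; quarter note = 4; dotted eighth = 3; dotted half note = 12.
Total: 12 + 16 + 6 + 16 + 12 + 4 + 3 + 12 = 81.
81 ÷ 14 = 5 complete bars with 11 left over.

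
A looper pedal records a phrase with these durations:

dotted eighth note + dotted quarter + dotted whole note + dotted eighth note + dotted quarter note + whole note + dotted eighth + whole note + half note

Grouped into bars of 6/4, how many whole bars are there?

3

One bar of 6/4 = 24 sixteenth notes.
In sixteenth notes: dotted eighth note = 3; dotted quarter = 6; dotted whole note = 24; dotted eighth note = 3; dotted quarter note = 6; whole note = 16; dotted eighth = 3; whole note = 16; half note = 8.
Sum: 3 + 6 + 24 + 3 + 6 + 16 + 3 + 16 + 8 = 85.
85 ÷ 24 = 3 complete bars with 13 left over.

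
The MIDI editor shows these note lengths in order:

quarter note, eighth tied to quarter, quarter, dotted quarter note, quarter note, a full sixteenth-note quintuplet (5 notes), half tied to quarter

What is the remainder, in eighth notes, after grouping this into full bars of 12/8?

One bar of 12/8 = 12 eighth notes.
Convert each value to eighth notes: quarter note = 2; eighth tied to quarter (eighth + quarter) = 3; quarter = 2; dotted quarter note = 3; quarter note = 2; a full sixteenth-note quintuplet (5 notes) (five quintuplet sixteenths span one quarter) = 2; half tied to quarter (half + quarter) = 6.
Sum: 2 + 3 + 2 + 3 + 2 + 2 + 6 = 20.
20 ÷ 12 = 1 complete bar with 8 eighth notes remaining.

8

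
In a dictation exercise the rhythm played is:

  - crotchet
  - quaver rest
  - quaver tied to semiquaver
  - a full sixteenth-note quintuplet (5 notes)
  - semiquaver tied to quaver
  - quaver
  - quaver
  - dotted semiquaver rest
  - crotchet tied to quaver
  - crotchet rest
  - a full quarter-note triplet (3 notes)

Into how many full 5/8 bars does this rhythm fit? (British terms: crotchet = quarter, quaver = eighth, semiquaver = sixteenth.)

One bar of 5/8 = 20 thirty-second notes.
Working in thirty-second notes: crotchet = 8; quaver rest = 4; quaver tied to semiquaver (quaver + semiquaver) = 6; a full sixteenth-note quintuplet (5 notes) (five quintuplet sixteenths span one quarter) = 8; semiquaver tied to quaver (semiquaver + quaver) = 6; quaver = 4; quaver = 4; dotted semiquaver rest = 3; crotchet tied to quaver (crotchet + quaver) = 12; crotchet rest = 8; a full quarter-note triplet (3 notes) (three triplet quarters span one half) = 16.
Altogether 8 + 4 + 6 + 8 + 6 + 4 + 4 + 3 + 12 + 8 + 16 = 79.
79 ÷ 20 = 3 complete bars with 19 left over.

3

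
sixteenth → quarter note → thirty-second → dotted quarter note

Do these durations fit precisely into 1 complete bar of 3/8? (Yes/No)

One bar of 3/8 = 12 thirty-second notes.
Express everything in thirty-second notes: sixteenth = 2; quarter note = 8; thirty-second = 1; dotted quarter note = 12.
Total: 2 + 8 + 1 + 12 = 23.
23 exceeds 12, so the answer is No.

No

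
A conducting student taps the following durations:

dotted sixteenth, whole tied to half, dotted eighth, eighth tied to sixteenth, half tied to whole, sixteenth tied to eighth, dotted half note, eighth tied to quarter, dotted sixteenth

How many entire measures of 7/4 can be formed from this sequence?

One bar of 7/4 = 56 thirty-second notes.
Working in thirty-second notes: dotted sixteenth = 3; whole tied to half (whole + half) = 48; dotted eighth = 6; eighth tied to sixteenth (eighth + sixteenth) = 6; half tied to whole (half + whole) = 48; sixteenth tied to eighth (sixteenth + eighth) = 6; dotted half note = 24; eighth tied to quarter (eighth + quarter) = 12; dotted sixteenth = 3.
Adding: 3 + 48 + 6 + 6 + 48 + 6 + 24 + 12 + 3 = 156.
156 ÷ 56 = 2 complete bars with 44 left over.

2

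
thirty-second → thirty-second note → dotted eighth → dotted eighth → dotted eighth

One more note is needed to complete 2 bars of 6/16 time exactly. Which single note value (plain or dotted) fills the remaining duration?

eighth note

2 bars of 6/16 = 24 thirty-second notes.
Express everything in thirty-second notes: thirty-second = 1; thirty-second note = 1; dotted eighth = 6; dotted eighth = 6; dotted eighth = 6.
Sum: 1 + 1 + 6 + 6 + 6 = 20.
Remaining: 24 − 20 = 4 thirty-second notes, which is a eighth note.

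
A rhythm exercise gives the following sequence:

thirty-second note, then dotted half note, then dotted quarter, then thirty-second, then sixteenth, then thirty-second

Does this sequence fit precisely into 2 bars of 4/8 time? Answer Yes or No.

One bar of 4/8 = 16 thirty-second notes, so 2 bars = 32.
In thirty-second notes: thirty-second note = 1; dotted half note = 24; dotted quarter = 12; thirty-second = 1; sixteenth = 2; thirty-second = 1.
Adding: 1 + 24 + 12 + 1 + 2 + 1 = 41.
41 exceeds 32, so the answer is No.

No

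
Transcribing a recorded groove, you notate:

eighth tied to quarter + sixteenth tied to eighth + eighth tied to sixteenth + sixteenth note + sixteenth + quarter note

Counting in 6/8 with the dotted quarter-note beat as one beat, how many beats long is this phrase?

One dotted quarter-note beat = 6 sixteenth notes.
In sixteenth notes: eighth tied to quarter (eighth + quarter) = 6; sixteenth tied to eighth (sixteenth + eighth) = 3; eighth tied to sixteenth (eighth + sixteenth) = 3; sixteenth note = 1; sixteenth = 1; quarter note = 4.
Sum: 6 + 3 + 3 + 1 + 1 + 4 = 18.
18 ÷ 6 = 3 beats.

3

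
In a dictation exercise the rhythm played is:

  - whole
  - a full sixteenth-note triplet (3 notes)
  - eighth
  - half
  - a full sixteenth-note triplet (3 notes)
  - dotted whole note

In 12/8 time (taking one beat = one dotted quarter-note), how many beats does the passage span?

9

One dotted quarter-note beat = 3 eighth notes.
Convert each value to eighth notes: whole = 8; a full sixteenth-note triplet (3 notes) (three triplet sixteenths span one eighth) = 1; eighth = 1; half = 4; a full sixteenth-note triplet (3 notes) (three triplet sixteenths span one eighth) = 1; dotted whole note = 12.
Adding: 8 + 1 + 1 + 4 + 1 + 12 = 27.
27 ÷ 3 = 9 beats.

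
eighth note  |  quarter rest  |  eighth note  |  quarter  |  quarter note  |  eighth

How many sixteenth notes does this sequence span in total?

18

Convert each value to sixteenth notes: eighth note = 2; quarter rest = 4; eighth note = 2; quarter = 4; quarter note = 4; eighth = 2.
Altogether 2 + 4 + 2 + 4 + 4 + 2 = 18 sixteenth notes.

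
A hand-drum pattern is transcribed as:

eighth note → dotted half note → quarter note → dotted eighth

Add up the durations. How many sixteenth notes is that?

21

Each duration in sixteenth notes: eighth note = 2; dotted half note = 12; quarter note = 4; dotted eighth = 3.
Adding: 2 + 12 + 4 + 3 = 21 sixteenth notes.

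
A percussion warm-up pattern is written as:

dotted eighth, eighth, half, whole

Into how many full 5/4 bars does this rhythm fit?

1

One bar of 5/4 = 20 sixteenth notes.
In sixteenth notes: dotted eighth = 3; eighth = 2; half = 8; whole = 16.
Total: 3 + 2 + 8 + 16 = 29.
29 ÷ 20 = 1 complete bar with 9 left over.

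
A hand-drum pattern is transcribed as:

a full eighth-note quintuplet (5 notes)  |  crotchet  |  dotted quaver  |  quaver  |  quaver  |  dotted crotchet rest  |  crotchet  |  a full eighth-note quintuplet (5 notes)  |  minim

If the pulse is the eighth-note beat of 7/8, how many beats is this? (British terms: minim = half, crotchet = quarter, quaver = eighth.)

One eighth-note beat = 2 sixteenth notes.
Working in sixteenth notes: a full eighth-note quintuplet (5 notes) (five quintuplet eighths span one half) = 8; crotchet = 4; dotted quaver = 3; quaver = 2; quaver = 2; dotted crotchet rest = 6; crotchet = 4; a full eighth-note quintuplet (5 notes) (five quintuplet eighths span one half) = 8; minim = 8.
Altogether 8 + 4 + 3 + 2 + 2 + 6 + 4 + 8 + 8 = 45.
45 ÷ 2 = 22.5 beats.

22.5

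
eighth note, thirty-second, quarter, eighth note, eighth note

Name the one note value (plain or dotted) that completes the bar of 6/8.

The bar of 6/8 = 24 thirty-second notes.
Express everything in thirty-second notes: eighth note = 4; thirty-second = 1; quarter = 8; eighth note = 4; eighth note = 4.
Sum: 4 + 1 + 8 + 4 + 4 = 21.
Remaining: 24 − 21 = 3 thirty-second notes, which is a dotted sixteenth note.

dotted sixteenth note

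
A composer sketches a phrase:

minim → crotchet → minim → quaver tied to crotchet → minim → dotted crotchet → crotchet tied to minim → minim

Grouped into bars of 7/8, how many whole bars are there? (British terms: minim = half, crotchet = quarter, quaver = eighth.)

4

One bar of 7/8 = 7 eighth notes.
Convert each value to eighth notes: minim = 4; crotchet = 2; minim = 4; quaver tied to crotchet (quaver + crotchet) = 3; minim = 4; dotted crotchet = 3; crotchet tied to minim (crotchet + minim) = 6; minim = 4.
Altogether 4 + 2 + 4 + 3 + 4 + 3 + 6 + 4 = 30.
30 ÷ 7 = 4 complete bars with 2 left over.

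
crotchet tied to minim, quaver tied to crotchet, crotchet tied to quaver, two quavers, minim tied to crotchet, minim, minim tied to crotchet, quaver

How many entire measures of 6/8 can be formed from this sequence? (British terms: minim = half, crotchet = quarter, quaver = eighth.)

One bar of 6/8 = 6 eighth notes.
Each duration in eighth notes: crotchet tied to minim (crotchet + minim) = 6; quaver tied to crotchet (quaver + crotchet) = 3; crotchet tied to quaver (crotchet + quaver) = 3; quaver = 1; quaver = 1; minim tied to crotchet (minim + crotchet) = 6; minim = 4; minim tied to crotchet (minim + crotchet) = 6; quaver = 1.
Sum: 6 + 3 + 3 + 1 + 1 + 6 + 4 + 6 + 1 = 31.
31 ÷ 6 = 5 complete bars with 1 left over.

5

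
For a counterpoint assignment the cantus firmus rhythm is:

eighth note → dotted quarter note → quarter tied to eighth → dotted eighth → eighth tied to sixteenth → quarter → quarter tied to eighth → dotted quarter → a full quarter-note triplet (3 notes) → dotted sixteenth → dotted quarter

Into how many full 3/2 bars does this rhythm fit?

One bar of 3/2 = 48 thirty-second notes.
Each duration in thirty-second notes: eighth note = 4; dotted quarter note = 12; quarter tied to eighth (quarter + eighth) = 12; dotted eighth = 6; eighth tied to sixteenth (eighth + sixteenth) = 6; quarter = 8; quarter tied to eighth (quarter + eighth) = 12; dotted quarter = 12; a full quarter-note triplet (3 notes) (three triplet quarters span one half) = 16; dotted sixteenth = 3; dotted quarter = 12.
Total: 4 + 12 + 12 + 6 + 6 + 8 + 12 + 12 + 16 + 3 + 12 = 103.
103 ÷ 48 = 2 complete bars with 7 left over.

2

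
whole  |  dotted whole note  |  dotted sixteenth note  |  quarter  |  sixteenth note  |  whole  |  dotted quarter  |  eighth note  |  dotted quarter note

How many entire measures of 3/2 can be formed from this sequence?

One bar of 3/2 = 48 thirty-second notes.
Working in thirty-second notes: whole = 32; dotted whole note = 48; dotted sixteenth note = 3; quarter = 8; sixteenth note = 2; whole = 32; dotted quarter = 12; eighth note = 4; dotted quarter note = 12.
Adding: 32 + 48 + 3 + 8 + 2 + 32 + 12 + 4 + 12 = 153.
153 ÷ 48 = 3 complete bars with 9 left over.

3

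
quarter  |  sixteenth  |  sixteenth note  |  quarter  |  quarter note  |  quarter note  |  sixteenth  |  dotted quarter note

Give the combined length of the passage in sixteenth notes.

25

Working in sixteenth notes: quarter = 4; sixteenth = 1; sixteenth note = 1; quarter = 4; quarter note = 4; quarter note = 4; sixteenth = 1; dotted quarter note = 6.
Altogether 4 + 1 + 1 + 4 + 4 + 4 + 1 + 6 = 25 sixteenth notes.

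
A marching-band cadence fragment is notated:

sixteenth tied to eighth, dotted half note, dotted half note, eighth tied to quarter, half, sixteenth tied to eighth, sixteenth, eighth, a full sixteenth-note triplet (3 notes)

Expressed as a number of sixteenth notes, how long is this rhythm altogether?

Express everything in sixteenth notes: sixteenth tied to eighth (sixteenth + eighth) = 3; dotted half note = 12; dotted half note = 12; eighth tied to quarter (eighth + quarter) = 6; half = 8; sixteenth tied to eighth (sixteenth + eighth) = 3; sixteenth = 1; eighth = 2; a full sixteenth-note triplet (3 notes) (three triplet sixteenths span one eighth) = 2.
Sum: 3 + 12 + 12 + 6 + 8 + 3 + 1 + 2 + 2 = 49 sixteenth notes.

49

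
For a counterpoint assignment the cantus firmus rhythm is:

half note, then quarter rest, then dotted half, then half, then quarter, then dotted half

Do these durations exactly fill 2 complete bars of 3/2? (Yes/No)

One bar of 3/2 = 6 quarter notes, so 2 bars = 12.
Express everything in quarter notes: half note = 2; quarter rest = 1; dotted half = 3; half = 2; quarter = 1; dotted half = 3.
Total: 2 + 1 + 3 + 2 + 1 + 3 = 12.
12 equals 12, so the answer is Yes.

Yes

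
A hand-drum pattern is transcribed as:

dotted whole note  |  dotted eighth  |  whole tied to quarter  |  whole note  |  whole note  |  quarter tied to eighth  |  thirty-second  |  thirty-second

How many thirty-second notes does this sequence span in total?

Express everything in thirty-second notes: dotted whole note = 48; dotted eighth = 6; whole tied to quarter (whole + quarter) = 40; whole note = 32; whole note = 32; quarter tied to eighth (quarter + eighth) = 12; thirty-second = 1; thirty-second = 1.
Total: 48 + 6 + 40 + 32 + 32 + 12 + 1 + 1 = 172 thirty-second notes.

172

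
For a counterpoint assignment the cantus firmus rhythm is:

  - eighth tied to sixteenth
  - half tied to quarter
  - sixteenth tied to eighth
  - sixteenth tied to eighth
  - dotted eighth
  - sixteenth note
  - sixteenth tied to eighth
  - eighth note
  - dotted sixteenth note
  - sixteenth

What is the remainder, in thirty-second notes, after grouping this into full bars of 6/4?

17

One bar of 6/4 = 48 thirty-second notes.
Each duration in thirty-second notes: eighth tied to sixteenth (eighth + sixteenth) = 6; half tied to quarter (half + quarter) = 24; sixteenth tied to eighth (sixteenth + eighth) = 6; sixteenth tied to eighth (sixteenth + eighth) = 6; dotted eighth = 6; sixteenth note = 2; sixteenth tied to eighth (sixteenth + eighth) = 6; eighth note = 4; dotted sixteenth note = 3; sixteenth = 2.
Sum: 6 + 24 + 6 + 6 + 6 + 2 + 6 + 4 + 3 + 2 = 65.
65 ÷ 48 = 1 complete bar with 17 thirty-second notes remaining.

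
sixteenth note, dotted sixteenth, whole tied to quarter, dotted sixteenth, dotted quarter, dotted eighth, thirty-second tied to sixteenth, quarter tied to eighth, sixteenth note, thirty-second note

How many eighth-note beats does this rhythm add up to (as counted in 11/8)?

21

One eighth-note beat = 4 thirty-second notes.
Express everything in thirty-second notes: sixteenth note = 2; dotted sixteenth = 3; whole tied to quarter (whole + quarter) = 40; dotted sixteenth = 3; dotted quarter = 12; dotted eighth = 6; thirty-second tied to sixteenth (thirty-second + sixteenth) = 3; quarter tied to eighth (quarter + eighth) = 12; sixteenth note = 2; thirty-second note = 1.
Altogether 2 + 3 + 40 + 3 + 12 + 6 + 3 + 12 + 2 + 1 = 84.
84 ÷ 4 = 21 beats.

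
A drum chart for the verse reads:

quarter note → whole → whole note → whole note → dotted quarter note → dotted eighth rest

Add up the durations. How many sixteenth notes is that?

Convert each value to sixteenth notes: quarter note = 4; whole = 16; whole note = 16; whole note = 16; dotted quarter note = 6; dotted eighth rest = 3.
Adding: 4 + 16 + 16 + 16 + 6 + 3 = 61 sixteenth notes.

61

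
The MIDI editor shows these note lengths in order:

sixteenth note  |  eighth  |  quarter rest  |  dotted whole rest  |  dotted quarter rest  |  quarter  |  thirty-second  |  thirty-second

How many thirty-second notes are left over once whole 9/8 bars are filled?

One bar of 9/8 = 36 thirty-second notes.
Working in thirty-second notes: sixteenth note = 2; eighth = 4; quarter rest = 8; dotted whole rest = 48; dotted quarter rest = 12; quarter = 8; thirty-second = 1; thirty-second = 1.
Sum: 2 + 4 + 8 + 48 + 12 + 8 + 1 + 1 = 84.
84 ÷ 36 = 2 complete bars with 12 thirty-second notes remaining.

12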